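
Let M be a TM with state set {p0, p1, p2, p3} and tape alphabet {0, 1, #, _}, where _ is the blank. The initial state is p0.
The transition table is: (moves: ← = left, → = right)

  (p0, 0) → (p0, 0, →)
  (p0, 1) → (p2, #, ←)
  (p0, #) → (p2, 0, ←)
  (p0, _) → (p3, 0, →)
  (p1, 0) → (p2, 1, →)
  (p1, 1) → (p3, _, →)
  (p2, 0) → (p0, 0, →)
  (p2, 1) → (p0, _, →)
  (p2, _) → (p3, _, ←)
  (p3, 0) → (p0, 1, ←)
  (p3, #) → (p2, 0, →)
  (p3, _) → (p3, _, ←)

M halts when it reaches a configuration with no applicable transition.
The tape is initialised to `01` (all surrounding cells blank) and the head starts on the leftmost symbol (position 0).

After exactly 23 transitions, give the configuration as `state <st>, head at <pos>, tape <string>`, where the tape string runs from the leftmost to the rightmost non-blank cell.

p0 | [0]1___   read 0 → write 0, move →, go to p0
p0 | 0[1]___   read 1 → write #, move ←, go to p2
p2 | [0]#___   read 0 → write 0, move →, go to p0
p0 | 0[#]___   read # → write 0, move ←, go to p2
p2 | [0]0___   read 0 → write 0, move →, go to p0
p0 | 0[0]___   read 0 → write 0, move →, go to p0
p0 | 00[_]__   read _ → write 0, move →, go to p3
p3 | 000[_]_   read _ → write _, move ←, go to p3
p3 | 00[0]__   read 0 → write 1, move ←, go to p0
p0 | 0[0]1__   read 0 → write 0, move →, go to p0
p0 | 00[1]__   read 1 → write #, move ←, go to p2
p2 | 0[0]#__   read 0 → write 0, move →, go to p0
p0 | 00[#]__   read # → write 0, move ←, go to p2
p2 | 0[0]0__   read 0 → write 0, move →, go to p0
p0 | 00[0]__   read 0 → write 0, move →, go to p0
p0 | 000[_]_   read _ → write 0, move →, go to p3
p3 | 0000[_]   read _ → write _, move ←, go to p3
p3 | 000[0]_   read 0 → write 1, move ←, go to p0
p0 | 00[0]1_   read 0 → write 0, move →, go to p0
p0 | 000[1]_   read 1 → write #, move ←, go to p2
p2 | 00[0]#_   read 0 → write 0, move →, go to p0
p0 | 000[#]_   read # → write 0, move ←, go to p2
p2 | 00[0]0_   read 0 → write 0, move →, go to p0
p0 | 000[0]_
After 23 steps: state p0, head at 3, tape 0000.

state p0, head at 3, tape 0000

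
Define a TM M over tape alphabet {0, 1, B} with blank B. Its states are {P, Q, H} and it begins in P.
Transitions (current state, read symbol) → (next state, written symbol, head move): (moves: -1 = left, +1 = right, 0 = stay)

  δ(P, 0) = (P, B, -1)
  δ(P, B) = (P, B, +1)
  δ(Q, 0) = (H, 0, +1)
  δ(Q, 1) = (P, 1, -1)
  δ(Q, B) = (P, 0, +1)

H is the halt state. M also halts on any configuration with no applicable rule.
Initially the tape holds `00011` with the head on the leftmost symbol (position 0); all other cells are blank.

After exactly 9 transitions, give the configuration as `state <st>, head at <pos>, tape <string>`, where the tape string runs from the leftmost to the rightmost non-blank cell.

state P, head at 3, tape 11

P | B[0]0011   read 0 → write B, move -1, go to P
P | [B]B0011   read B → write B, move +1, go to P
P | B[B]0011   read B → write B, move +1, go to P
P | BB[0]011   read 0 → write B, move -1, go to P
P | B[B]B011   read B → write B, move +1, go to P
P | BB[B]011   read B → write B, move +1, go to P
P | BBB[0]11   read 0 → write B, move -1, go to P
P | BB[B]B11   read B → write B, move +1, go to P
P | BBB[B]11   read B → write B, move +1, go to P
P | BBBB[1]1
After 9 steps: state P, head at 3, tape 11.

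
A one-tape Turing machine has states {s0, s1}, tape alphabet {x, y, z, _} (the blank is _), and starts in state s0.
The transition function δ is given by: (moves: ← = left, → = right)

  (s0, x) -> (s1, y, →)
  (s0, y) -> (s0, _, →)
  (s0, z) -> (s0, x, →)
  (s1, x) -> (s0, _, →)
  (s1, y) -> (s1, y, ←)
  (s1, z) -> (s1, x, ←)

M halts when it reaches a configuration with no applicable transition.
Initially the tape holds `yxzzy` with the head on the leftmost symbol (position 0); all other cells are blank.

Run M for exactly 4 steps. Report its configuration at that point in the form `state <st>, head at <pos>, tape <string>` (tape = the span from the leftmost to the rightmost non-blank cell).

s0 | [y]xzzy   read y → write _, move →, go to s0
s0 | _[x]zzy   read x → write y, move →, go to s1
s1 | _y[z]zy   read z → write x, move ←, go to s1
s1 | _[y]xzy   read y → write y, move ←, go to s1
s1 | [_]yxzy
After 4 steps: state s1, head at 0, tape yxzy.

state s1, head at 0, tape yxzy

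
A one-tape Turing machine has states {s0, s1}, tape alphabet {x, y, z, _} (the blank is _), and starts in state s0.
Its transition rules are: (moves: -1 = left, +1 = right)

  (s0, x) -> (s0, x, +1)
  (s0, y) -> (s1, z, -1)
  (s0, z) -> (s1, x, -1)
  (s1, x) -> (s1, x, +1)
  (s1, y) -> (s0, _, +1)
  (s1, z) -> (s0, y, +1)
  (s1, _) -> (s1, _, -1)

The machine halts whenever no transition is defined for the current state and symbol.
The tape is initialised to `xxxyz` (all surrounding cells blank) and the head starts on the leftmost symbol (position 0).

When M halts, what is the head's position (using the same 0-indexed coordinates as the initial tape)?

5

state=s0 head=0 tape=[x]xxyz_   (s0,x)→(s0,x,+1)
state=s0 head=1 tape=x[x]xyz_   (s0,x)→(s0,x,+1)
state=s0 head=2 tape=xx[x]yz_   (s0,x)→(s0,x,+1)
state=s0 head=3 tape=xxx[y]z_   (s0,y)→(s1,z,-1)
state=s1 head=2 tape=xx[x]zz_   (s1,x)→(s1,x,+1)
state=s1 head=3 tape=xxx[z]z_   (s1,z)→(s0,y,+1)
state=s0 head=4 tape=xxxy[z]_   (s0,z)→(s1,x,-1)
state=s1 head=3 tape=xxx[y]x_   (s1,y)→(s0,_,+1)
state=s0 head=4 tape=xxx_[x]_   (s0,x)→(s0,x,+1)
state=s0 head=5 tape=xxx_x[_]
At halt the head is at cell 5.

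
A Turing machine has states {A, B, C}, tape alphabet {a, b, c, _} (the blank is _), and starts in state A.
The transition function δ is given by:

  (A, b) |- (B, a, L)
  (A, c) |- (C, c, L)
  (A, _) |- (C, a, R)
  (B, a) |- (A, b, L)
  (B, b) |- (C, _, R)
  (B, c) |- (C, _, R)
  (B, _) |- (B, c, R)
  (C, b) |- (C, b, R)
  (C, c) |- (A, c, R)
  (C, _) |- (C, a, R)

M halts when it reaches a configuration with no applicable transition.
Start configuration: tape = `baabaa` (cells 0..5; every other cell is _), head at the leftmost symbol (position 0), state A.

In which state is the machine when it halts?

C

A | __[b]aabaa   read b → write a, move L, go to B
B | _[_]aaabaa   read _ → write c, move R, go to B
B | _c[a]aabaa   read a → write b, move L, go to A
A | _[c]baabaa   read c → write c, move L, go to C
C | [_]cbaabaa   read _ → write a, move R, go to C
C | a[c]baabaa   read c → write c, move R, go to A
A | ac[b]aabaa   read b → write a, move L, go to B
B | a[c]aaabaa   read c → write _, move R, go to C
C | a_[a]aabaa
No transition is defined for (C, a); M halts in state C.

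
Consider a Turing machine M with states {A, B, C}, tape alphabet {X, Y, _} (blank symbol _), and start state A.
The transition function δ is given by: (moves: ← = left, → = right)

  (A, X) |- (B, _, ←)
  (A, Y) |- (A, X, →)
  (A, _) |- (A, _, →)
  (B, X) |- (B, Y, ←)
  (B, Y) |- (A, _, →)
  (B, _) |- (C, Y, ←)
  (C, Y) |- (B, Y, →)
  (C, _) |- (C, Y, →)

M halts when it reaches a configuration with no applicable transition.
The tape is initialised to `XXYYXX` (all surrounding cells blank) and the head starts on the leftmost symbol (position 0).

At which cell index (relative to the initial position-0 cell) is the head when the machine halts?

3

A | __[X]XYYXX   read X → write _, move ←, go to B
B | _[_]_XYYXX   read _ → write Y, move ←, go to C
C | [_]Y_XYYXX   read _ → write Y, move →, go to C
C | Y[Y]_XYYXX   read Y → write Y, move →, go to B
B | YY[_]XYYXX   read _ → write Y, move ←, go to C
C | Y[Y]YXYYXX   read Y → write Y, move →, go to B
B | YY[Y]XYYXX   read Y → write _, move →, go to A
A | YY_[X]YYXX   read X → write _, move ←, go to B
B | YY[_]_YYXX   read _ → write Y, move ←, go to C
C | Y[Y]Y_YYXX   read Y → write Y, move →, go to B
B | YY[Y]_YYXX   read Y → write _, move →, go to A
A | YY_[_]YYXX   read _ → write _, move →, go to A
A | YY__[Y]YXX   read Y → write X, move →, go to A
A | YY__X[Y]XX   read Y → write X, move →, go to A
A | YY__XX[X]X   read X → write _, move ←, go to B
B | YY__X[X]_X   read X → write Y, move ←, go to B
B | YY__[X]Y_X   read X → write Y, move ←, go to B
B | YY_[_]YY_X   read _ → write Y, move ←, go to C
C | YY[_]YYY_X   read _ → write Y, move →, go to C
C | YYY[Y]YY_X   read Y → write Y, move →, go to B
B | YYYY[Y]Y_X   read Y → write _, move →, go to A
A | YYYY_[Y]_X   read Y → write X, move →, go to A
A | YYYY_X[_]X   read _ → write _, move →, go to A
A | YYYY_X_[X]   read X → write _, move ←, go to B
B | YYYY_X[_]_   read _ → write Y, move ←, go to C
C | YYYY_[X]Y_
At halt the head is at cell 3.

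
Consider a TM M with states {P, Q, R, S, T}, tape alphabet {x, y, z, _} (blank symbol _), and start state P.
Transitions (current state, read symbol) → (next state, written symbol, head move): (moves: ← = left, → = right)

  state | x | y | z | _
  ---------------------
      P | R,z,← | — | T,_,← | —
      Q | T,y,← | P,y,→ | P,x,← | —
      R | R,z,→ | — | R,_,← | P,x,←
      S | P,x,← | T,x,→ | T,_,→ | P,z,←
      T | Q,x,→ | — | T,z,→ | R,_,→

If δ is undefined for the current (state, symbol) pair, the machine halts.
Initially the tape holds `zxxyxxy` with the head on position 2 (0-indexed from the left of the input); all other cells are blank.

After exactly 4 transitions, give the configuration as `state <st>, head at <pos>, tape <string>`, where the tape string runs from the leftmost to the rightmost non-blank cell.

state R, head at 0, tape z__yxxy

state=P head=2 tape=zx[x]yxxy   (P,x)→(R,z,←)
state=R head=1 tape=z[x]zyxxy   (R,x)→(R,z,→)
state=R head=2 tape=zz[z]yxxy   (R,z)→(R,_,←)
state=R head=1 tape=z[z]_yxxy   (R,z)→(R,_,←)
state=R head=0 tape=[z]__yxxy
After 4 steps: state R, head at 0, tape z__yxxy.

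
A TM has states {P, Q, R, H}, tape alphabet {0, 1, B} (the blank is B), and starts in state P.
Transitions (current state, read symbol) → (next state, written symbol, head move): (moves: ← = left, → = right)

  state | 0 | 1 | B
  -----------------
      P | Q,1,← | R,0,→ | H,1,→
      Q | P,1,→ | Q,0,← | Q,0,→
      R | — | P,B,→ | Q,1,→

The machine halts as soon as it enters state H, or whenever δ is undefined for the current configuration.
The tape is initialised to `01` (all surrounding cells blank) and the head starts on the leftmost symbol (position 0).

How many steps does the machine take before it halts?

P | BB[0]1BB   read 0 → write 1, move ←, go to Q
Q | B[B]11BB   read B → write 0, move →, go to Q
Q | B0[1]1BB   read 1 → write 0, move ←, go to Q
Q | B[0]01BB   read 0 → write 1, move →, go to P
P | B1[0]1BB   read 0 → write 1, move ←, go to Q
Q | B[1]11BB   read 1 → write 0, move ←, go to Q
Q | [B]011BB   read B → write 0, move →, go to Q
Q | 0[0]11BB   read 0 → write 1, move →, go to P
P | 01[1]1BB   read 1 → write 0, move →, go to R
R | 010[1]BB   read 1 → write B, move →, go to P
P | 010B[B]B   read B → write 1, move →, go to H
H | 010B1[B]
M halts after 11 transitions.

11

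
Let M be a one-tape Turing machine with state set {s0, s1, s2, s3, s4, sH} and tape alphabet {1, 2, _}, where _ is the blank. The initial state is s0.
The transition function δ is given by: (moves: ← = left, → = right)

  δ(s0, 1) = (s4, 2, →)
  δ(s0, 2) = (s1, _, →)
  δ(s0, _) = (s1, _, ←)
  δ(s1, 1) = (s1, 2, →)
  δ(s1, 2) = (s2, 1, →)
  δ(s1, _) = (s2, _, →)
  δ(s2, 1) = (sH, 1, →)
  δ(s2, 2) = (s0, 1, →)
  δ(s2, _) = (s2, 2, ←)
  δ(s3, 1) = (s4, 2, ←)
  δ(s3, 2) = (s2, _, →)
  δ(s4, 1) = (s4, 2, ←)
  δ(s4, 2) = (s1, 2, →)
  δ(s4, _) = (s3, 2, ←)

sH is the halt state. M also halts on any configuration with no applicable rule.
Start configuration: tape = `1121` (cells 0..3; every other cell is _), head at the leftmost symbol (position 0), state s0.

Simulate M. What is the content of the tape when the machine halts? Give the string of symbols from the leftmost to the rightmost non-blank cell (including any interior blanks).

211_1_12

s0 | [1]121____   read 1 → write 2, move →, go to s4
s4 | 2[1]21____   read 1 → write 2, move ←, go to s4
s4 | [2]221____   read 2 → write 2, move →, go to s1
s1 | 2[2]21____   read 2 → write 1, move →, go to s2
s2 | 21[2]1____   read 2 → write 1, move →, go to s0
s0 | 211[1]____   read 1 → write 2, move →, go to s4
s4 | 2112[_]___   read _ → write 2, move ←, go to s3
s3 | 211[2]2___   read 2 → write _, move →, go to s2
s2 | 211_[2]___   read 2 → write 1, move →, go to s0
s0 | 211_1[_]__   read _ → write _, move ←, go to s1
s1 | 211_[1]___   read 1 → write 2, move →, go to s1
s1 | 211_2[_]__   read _ → write _, move →, go to s2
s2 | 211_2_[_]_   read _ → write 2, move ←, go to s2
s2 | 211_2[_]2_   read _ → write 2, move ←, go to s2
s2 | 211_[2]22_   read 2 → write 1, move →, go to s0
s0 | 211_1[2]2_   read 2 → write _, move →, go to s1
s1 | 211_1_[2]_   read 2 → write 1, move →, go to s2
s2 | 211_1_1[_]   read _ → write 2, move ←, go to s2
s2 | 211_1_[1]2   read 1 → write 1, move →, go to sH
sH | 211_1_1[2]
The non-blank tape span at halt is 211_1_12.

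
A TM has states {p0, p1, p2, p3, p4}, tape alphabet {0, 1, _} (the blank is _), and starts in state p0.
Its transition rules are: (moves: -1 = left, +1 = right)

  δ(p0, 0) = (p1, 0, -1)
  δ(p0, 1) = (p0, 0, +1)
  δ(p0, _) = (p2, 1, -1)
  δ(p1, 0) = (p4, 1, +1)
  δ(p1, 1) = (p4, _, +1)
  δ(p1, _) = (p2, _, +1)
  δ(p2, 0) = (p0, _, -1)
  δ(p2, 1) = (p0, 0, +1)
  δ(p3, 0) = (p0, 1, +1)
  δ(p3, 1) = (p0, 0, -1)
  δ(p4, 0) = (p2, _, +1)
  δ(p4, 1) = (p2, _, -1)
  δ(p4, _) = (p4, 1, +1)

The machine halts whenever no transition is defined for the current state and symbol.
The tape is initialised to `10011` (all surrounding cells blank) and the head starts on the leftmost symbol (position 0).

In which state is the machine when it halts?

state=p0 head=0 tape=__[1]0011   (p0,1)→(p0,0,+1)
state=p0 head=1 tape=__0[0]011   (p0,0)→(p1,0,-1)
state=p1 head=0 tape=__[0]0011   (p1,0)→(p4,1,+1)
state=p4 head=1 tape=__1[0]011   (p4,0)→(p2,_,+1)
state=p2 head=2 tape=__1_[0]11   (p2,0)→(p0,_,-1)
state=p0 head=1 tape=__1[_]_11   (p0,_)→(p2,1,-1)
state=p2 head=0 tape=__[1]1_11   (p2,1)→(p0,0,+1)
state=p0 head=1 tape=__0[1]_11   (p0,1)→(p0,0,+1)
state=p0 head=2 tape=__00[_]11   (p0,_)→(p2,1,-1)
state=p2 head=1 tape=__0[0]111   (p2,0)→(p0,_,-1)
state=p0 head=0 tape=__[0]_111   (p0,0)→(p1,0,-1)
state=p1 head=-1 tape=_[_]0_111   (p1,_)→(p2,_,+1)
state=p2 head=0 tape=__[0]_111   (p2,0)→(p0,_,-1)
state=p0 head=-1 tape=_[_]__111   (p0,_)→(p2,1,-1)
state=p2 head=-2 tape=[_]1__111
No transition is defined for (p2, _); M halts in state p2.

p2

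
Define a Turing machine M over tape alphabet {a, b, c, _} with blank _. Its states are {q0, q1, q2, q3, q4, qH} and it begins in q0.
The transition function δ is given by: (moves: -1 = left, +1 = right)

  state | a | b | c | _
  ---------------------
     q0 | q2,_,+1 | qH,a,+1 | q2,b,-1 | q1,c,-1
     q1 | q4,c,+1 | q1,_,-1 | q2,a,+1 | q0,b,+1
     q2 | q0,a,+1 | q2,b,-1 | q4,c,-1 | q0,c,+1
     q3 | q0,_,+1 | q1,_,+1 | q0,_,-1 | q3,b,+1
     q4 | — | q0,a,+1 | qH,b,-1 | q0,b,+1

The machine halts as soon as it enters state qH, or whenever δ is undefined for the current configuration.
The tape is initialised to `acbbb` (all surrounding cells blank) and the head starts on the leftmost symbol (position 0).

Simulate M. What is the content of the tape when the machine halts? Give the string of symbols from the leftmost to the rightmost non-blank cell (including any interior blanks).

cabbbb

q0 | _[a]cbbb   read a → write _, move +1, go to q2
q2 | __[c]bbb   read c → write c, move -1, go to q4
q4 | _[_]cbbb   read _ → write b, move +1, go to q0
q0 | _b[c]bbb   read c → write b, move -1, go to q2
q2 | _[b]bbbb   read b → write b, move -1, go to q2
q2 | [_]bbbbb   read _ → write c, move +1, go to q0
q0 | c[b]bbbb   read b → write a, move +1, go to qH
qH | ca[b]bbb
The non-blank tape span at halt is cabbbb.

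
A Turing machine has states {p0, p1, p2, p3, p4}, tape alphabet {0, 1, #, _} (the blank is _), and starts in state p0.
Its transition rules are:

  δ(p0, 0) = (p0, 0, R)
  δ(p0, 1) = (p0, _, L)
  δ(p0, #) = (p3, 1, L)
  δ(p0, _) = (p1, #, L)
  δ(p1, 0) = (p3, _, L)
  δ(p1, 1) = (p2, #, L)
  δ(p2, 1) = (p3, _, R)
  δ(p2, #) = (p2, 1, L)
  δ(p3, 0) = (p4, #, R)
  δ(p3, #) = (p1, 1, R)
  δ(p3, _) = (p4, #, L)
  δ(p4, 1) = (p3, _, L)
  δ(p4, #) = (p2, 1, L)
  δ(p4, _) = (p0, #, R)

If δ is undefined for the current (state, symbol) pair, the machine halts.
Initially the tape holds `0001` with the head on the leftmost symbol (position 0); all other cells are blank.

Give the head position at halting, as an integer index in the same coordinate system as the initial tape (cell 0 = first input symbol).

p0 | [0]001_   read 0 → write 0, move R, go to p0
p0 | 0[0]01_   read 0 → write 0, move R, go to p0
p0 | 00[0]1_   read 0 → write 0, move R, go to p0
p0 | 000[1]_   read 1 → write _, move L, go to p0
p0 | 00[0]__   read 0 → write 0, move R, go to p0
p0 | 000[_]_   read _ → write #, move L, go to p1
p1 | 00[0]#_   read 0 → write _, move L, go to p3
p3 | 0[0]_#_   read 0 → write #, move R, go to p4
p4 | 0#[_]#_   read _ → write #, move R, go to p0
p0 | 0##[#]_   read # → write 1, move L, go to p3
p3 | 0#[#]1_   read # → write 1, move R, go to p1
p1 | 0#1[1]_   read 1 → write #, move L, go to p2
p2 | 0#[1]#_   read 1 → write _, move R, go to p3
p3 | 0#_[#]_   read # → write 1, move R, go to p1
p1 | 0#_1[_]
At halt the head is at cell 4.

4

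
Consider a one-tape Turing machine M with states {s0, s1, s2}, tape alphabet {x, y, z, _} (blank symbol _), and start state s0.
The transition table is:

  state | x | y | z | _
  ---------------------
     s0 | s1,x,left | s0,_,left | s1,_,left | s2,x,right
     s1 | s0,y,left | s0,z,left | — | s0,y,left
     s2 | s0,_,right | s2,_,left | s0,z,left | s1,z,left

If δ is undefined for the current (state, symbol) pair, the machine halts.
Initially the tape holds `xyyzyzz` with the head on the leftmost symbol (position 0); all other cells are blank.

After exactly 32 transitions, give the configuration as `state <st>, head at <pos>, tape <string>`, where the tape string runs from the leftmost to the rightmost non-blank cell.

state=s0 head=0 tape=____[x]yyzyzz   (s0,x)→(s1,x,left)
state=s1 head=-1 tape=___[_]xyyzyzz   (s1,_)→(s0,y,left)
state=s0 head=-2 tape=__[_]yxyyzyzz   (s0,_)→(s2,x,right)
state=s2 head=-1 tape=__x[y]xyyzyzz   (s2,y)→(s2,_,left)
state=s2 head=-2 tape=__[x]_xyyzyzz   (s2,x)→(s0,_,right)
state=s0 head=-1 tape=___[_]xyyzyzz   (s0,_)→(s2,x,right)
state=s2 head=0 tape=___x[x]yyzyzz   (s2,x)→(s0,_,right)
state=s0 head=1 tape=___x_[y]yzyzz   (s0,y)→(s0,_,left)
state=s0 head=0 tape=___x[_]_yzyzz   (s0,_)→(s2,x,right)
state=s2 head=1 tape=___xx[_]yzyzz   (s2,_)→(s1,z,left)
state=s1 head=0 tape=___x[x]zyzyzz   (s1,x)→(s0,y,left)
state=s0 head=-1 tape=___[x]yzyzyzz   (s0,x)→(s1,x,left)
state=s1 head=-2 tape=__[_]xyzyzyzz   (s1,_)→(s0,y,left)
state=s0 head=-3 tape=_[_]yxyzyzyzz   (s0,_)→(s2,x,right)
state=s2 head=-2 tape=_x[y]xyzyzyzz   (s2,y)→(s2,_,left)
state=s2 head=-3 tape=_[x]_xyzyzyzz   (s2,x)→(s0,_,right)
state=s0 head=-2 tape=__[_]xyzyzyzz   (s0,_)→(s2,x,right)
state=s2 head=-1 tape=__x[x]yzyzyzz   (s2,x)→(s0,_,right)
state=s0 head=0 tape=__x_[y]zyzyzz   (s0,y)→(s0,_,left)
state=s0 head=-1 tape=__x[_]_zyzyzz   (s0,_)→(s2,x,right)
state=s2 head=0 tape=__xx[_]zyzyzz   (s2,_)→(s1,z,left)
state=s1 head=-1 tape=__x[x]zzyzyzz   (s1,x)→(s0,y,left)
state=s0 head=-2 tape=__[x]yzzyzyzz   (s0,x)→(s1,x,left)
state=s1 head=-3 tape=_[_]xyzzyzyzz   (s1,_)→(s0,y,left)
state=s0 head=-4 tape=[_]yxyzzyzyzz   (s0,_)→(s2,x,right)
state=s2 head=-3 tape=x[y]xyzzyzyzz   (s2,y)→(s2,_,left)
state=s2 head=-4 tape=[x]_xyzzyzyzz   (s2,x)→(s0,_,right)
state=s0 head=-3 tape=_[_]xyzzyzyzz   (s0,_)→(s2,x,right)
state=s2 head=-2 tape=_x[x]yzzyzyzz   (s2,x)→(s0,_,right)
state=s0 head=-1 tape=_x_[y]zzyzyzz   (s0,y)→(s0,_,left)
state=s0 head=-2 tape=_x[_]_zzyzyzz   (s0,_)→(s2,x,right)
state=s2 head=-1 tape=_xx[_]zzyzyzz   (s2,_)→(s1,z,left)
state=s1 head=-2 tape=_x[x]zzzyzyzz
After 32 steps: state s1, head at -2, tape xxzzzyzyzz.

state s1, head at -2, tape xxzzzyzyzz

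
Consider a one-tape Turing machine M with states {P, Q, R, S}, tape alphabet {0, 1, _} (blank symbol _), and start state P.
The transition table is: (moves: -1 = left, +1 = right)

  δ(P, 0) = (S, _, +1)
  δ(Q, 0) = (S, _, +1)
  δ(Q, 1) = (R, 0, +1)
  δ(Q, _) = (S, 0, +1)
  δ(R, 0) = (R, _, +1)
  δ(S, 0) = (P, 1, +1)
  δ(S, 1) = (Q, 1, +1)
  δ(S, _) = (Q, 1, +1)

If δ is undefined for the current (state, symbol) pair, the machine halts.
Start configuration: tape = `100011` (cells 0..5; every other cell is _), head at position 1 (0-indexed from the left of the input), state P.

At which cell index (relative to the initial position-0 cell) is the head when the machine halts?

state=P head=1 tape=1[0]0011_   (P,0)→(S,_,+1)
state=S head=2 tape=1_[0]011_   (S,0)→(P,1,+1)
state=P head=3 tape=1_1[0]11_   (P,0)→(S,_,+1)
state=S head=4 tape=1_1_[1]1_   (S,1)→(Q,1,+1)
state=Q head=5 tape=1_1_1[1]_   (Q,1)→(R,0,+1)
state=R head=6 tape=1_1_10[_]
At halt the head is at cell 6.

6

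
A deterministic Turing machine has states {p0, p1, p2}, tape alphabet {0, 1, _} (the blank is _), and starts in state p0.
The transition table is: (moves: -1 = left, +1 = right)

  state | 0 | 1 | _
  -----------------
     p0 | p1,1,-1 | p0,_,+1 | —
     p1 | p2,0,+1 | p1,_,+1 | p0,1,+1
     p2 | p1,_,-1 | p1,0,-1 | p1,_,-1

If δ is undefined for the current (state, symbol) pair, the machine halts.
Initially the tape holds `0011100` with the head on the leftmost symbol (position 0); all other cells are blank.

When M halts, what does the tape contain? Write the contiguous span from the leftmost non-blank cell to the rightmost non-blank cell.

11___11

p0 | _[0]011100_   read 0 → write 1, move -1, go to p1
p1 | [_]1011100_   read _ → write 1, move +1, go to p0
p0 | 1[1]011100_   read 1 → write _, move +1, go to p0
p0 | 1_[0]11100_   read 0 → write 1, move -1, go to p1
p1 | 1[_]111100_   read _ → write 1, move +1, go to p0
p0 | 11[1]11100_   read 1 → write _, move +1, go to p0
p0 | 11_[1]1100_   read 1 → write _, move +1, go to p0
p0 | 11__[1]100_   read 1 → write _, move +1, go to p0
p0 | 11___[1]00_   read 1 → write _, move +1, go to p0
p0 | 11____[0]0_   read 0 → write 1, move -1, go to p1
p1 | 11___[_]10_   read _ → write 1, move +1, go to p0
p0 | 11___1[1]0_   read 1 → write _, move +1, go to p0
p0 | 11___1_[0]_   read 0 → write 1, move -1, go to p1
p1 | 11___1[_]1_   read _ → write 1, move +1, go to p0
p0 | 11___11[1]_   read 1 → write _, move +1, go to p0
p0 | 11___11_[_]
The non-blank tape span at halt is 11___11.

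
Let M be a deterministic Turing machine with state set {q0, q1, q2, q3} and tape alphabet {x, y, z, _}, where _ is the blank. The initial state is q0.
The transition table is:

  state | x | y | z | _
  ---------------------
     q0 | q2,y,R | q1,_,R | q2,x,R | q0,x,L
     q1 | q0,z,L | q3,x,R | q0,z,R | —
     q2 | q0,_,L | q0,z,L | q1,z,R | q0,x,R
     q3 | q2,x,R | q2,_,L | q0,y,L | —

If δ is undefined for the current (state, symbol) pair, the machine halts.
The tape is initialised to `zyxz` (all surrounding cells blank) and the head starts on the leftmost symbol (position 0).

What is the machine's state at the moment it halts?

state=q0 head=0 tape=[z]yxz__   (q0,z)→(q2,x,R)
state=q2 head=1 tape=x[y]xz__   (q2,y)→(q0,z,L)
state=q0 head=0 tape=[x]zxz__   (q0,x)→(q2,y,R)
state=q2 head=1 tape=y[z]xz__   (q2,z)→(q1,z,R)
state=q1 head=2 tape=yz[x]z__   (q1,x)→(q0,z,L)
state=q0 head=1 tape=y[z]zz__   (q0,z)→(q2,x,R)
state=q2 head=2 tape=yx[z]z__   (q2,z)→(q1,z,R)
state=q1 head=3 tape=yxz[z]__   (q1,z)→(q0,z,R)
state=q0 head=4 tape=yxzz[_]_   (q0,_)→(q0,x,L)
state=q0 head=3 tape=yxz[z]x_   (q0,z)→(q2,x,R)
state=q2 head=4 tape=yxzx[x]_   (q2,x)→(q0,_,L)
state=q0 head=3 tape=yxz[x]__   (q0,x)→(q2,y,R)
state=q2 head=4 tape=yxzy[_]_   (q2,_)→(q0,x,R)
state=q0 head=5 tape=yxzyx[_]   (q0,_)→(q0,x,L)
state=q0 head=4 tape=yxzy[x]x   (q0,x)→(q2,y,R)
state=q2 head=5 tape=yxzyy[x]   (q2,x)→(q0,_,L)
state=q0 head=4 tape=yxzy[y]_   (q0,y)→(q1,_,R)
state=q1 head=5 tape=yxzy_[_]
No transition is defined for (q1, _); M halts in state q1.

q1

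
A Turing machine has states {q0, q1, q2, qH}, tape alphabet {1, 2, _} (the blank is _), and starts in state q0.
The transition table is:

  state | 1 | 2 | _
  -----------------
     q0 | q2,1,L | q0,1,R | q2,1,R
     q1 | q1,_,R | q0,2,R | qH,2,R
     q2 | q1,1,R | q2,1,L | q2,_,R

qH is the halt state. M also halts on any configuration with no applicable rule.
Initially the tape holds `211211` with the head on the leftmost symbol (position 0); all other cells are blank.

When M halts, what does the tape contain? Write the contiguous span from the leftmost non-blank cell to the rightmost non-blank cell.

1__1__2

q0 | [2]11211__   read 2 → write 1, move R, go to q0
q0 | 1[1]1211__   read 1 → write 1, move L, go to q2
q2 | [1]11211__   read 1 → write 1, move R, go to q1
q1 | 1[1]1211__   read 1 → write _, move R, go to q1
q1 | 1_[1]211__   read 1 → write _, move R, go to q1
q1 | 1__[2]11__   read 2 → write 2, move R, go to q0
q0 | 1__2[1]1__   read 1 → write 1, move L, go to q2
q2 | 1__[2]11__   read 2 → write 1, move L, go to q2
q2 | 1_[_]111__   read _ → write _, move R, go to q2
q2 | 1__[1]11__   read 1 → write 1, move R, go to q1
q1 | 1__1[1]1__   read 1 → write _, move R, go to q1
q1 | 1__1_[1]__   read 1 → write _, move R, go to q1
q1 | 1__1__[_]_   read _ → write 2, move R, go to qH
qH | 1__1__2[_]
The non-blank tape span at halt is 1__1__2.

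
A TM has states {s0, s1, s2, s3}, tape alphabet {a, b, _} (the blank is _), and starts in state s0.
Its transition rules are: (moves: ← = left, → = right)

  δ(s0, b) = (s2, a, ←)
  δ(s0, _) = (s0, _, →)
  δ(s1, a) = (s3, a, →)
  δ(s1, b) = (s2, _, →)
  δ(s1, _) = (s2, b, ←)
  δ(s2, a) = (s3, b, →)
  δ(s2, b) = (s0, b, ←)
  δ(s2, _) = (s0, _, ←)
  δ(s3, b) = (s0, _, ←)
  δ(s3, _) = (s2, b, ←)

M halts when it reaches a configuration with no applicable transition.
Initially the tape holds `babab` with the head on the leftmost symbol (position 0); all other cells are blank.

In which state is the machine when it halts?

s0 | __[b]abab   read b → write a, move ←, go to s2
s2 | _[_]aabab   read _ → write _, move ←, go to s0
s0 | [_]_aabab   read _ → write _, move →, go to s0
s0 | _[_]aabab   read _ → write _, move →, go to s0
s0 | __[a]abab
No transition is defined for (s0, a); M halts in state s0.

s0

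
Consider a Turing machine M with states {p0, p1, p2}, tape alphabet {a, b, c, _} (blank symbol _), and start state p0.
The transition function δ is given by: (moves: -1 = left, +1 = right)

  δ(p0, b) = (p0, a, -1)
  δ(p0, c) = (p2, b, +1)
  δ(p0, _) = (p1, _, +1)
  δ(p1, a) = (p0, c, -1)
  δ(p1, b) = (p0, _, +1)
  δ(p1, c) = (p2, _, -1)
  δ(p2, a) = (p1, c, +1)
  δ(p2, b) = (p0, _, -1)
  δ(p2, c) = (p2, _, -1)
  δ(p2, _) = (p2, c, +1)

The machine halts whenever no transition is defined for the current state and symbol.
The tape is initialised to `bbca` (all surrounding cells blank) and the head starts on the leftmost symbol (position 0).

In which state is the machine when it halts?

p1

state=p0 head=0 tape=_[b]bca_   (p0,b)→(p0,a,-1)
state=p0 head=-1 tape=[_]abca_   (p0,_)→(p1,_,+1)
state=p1 head=0 tape=_[a]bca_   (p1,a)→(p0,c,-1)
state=p0 head=-1 tape=[_]cbca_   (p0,_)→(p1,_,+1)
state=p1 head=0 tape=_[c]bca_   (p1,c)→(p2,_,-1)
state=p2 head=-1 tape=[_]_bca_   (p2,_)→(p2,c,+1)
state=p2 head=0 tape=c[_]bca_   (p2,_)→(p2,c,+1)
state=p2 head=1 tape=cc[b]ca_   (p2,b)→(p0,_,-1)
state=p0 head=0 tape=c[c]_ca_   (p0,c)→(p2,b,+1)
state=p2 head=1 tape=cb[_]ca_   (p2,_)→(p2,c,+1)
state=p2 head=2 tape=cbc[c]a_   (p2,c)→(p2,_,-1)
state=p2 head=1 tape=cb[c]_a_   (p2,c)→(p2,_,-1)
state=p2 head=0 tape=c[b]__a_   (p2,b)→(p0,_,-1)
state=p0 head=-1 tape=[c]___a_   (p0,c)→(p2,b,+1)
state=p2 head=0 tape=b[_]__a_   (p2,_)→(p2,c,+1)
state=p2 head=1 tape=bc[_]_a_   (p2,_)→(p2,c,+1)
state=p2 head=2 tape=bcc[_]a_   (p2,_)→(p2,c,+1)
state=p2 head=3 tape=bccc[a]_   (p2,a)→(p1,c,+1)
state=p1 head=4 tape=bcccc[_]
No transition is defined for (p1, _); M halts in state p1.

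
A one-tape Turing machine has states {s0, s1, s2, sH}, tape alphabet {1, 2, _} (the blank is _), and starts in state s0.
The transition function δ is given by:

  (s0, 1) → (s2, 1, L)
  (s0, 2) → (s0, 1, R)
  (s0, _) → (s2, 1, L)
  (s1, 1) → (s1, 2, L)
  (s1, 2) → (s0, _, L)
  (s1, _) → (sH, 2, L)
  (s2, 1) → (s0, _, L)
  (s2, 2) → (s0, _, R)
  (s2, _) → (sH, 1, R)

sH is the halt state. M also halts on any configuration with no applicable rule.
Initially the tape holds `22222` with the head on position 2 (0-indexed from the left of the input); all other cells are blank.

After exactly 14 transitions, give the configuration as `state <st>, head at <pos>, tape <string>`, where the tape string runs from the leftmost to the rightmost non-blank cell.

state s2, head at -2, tape 1_111_1

s0 | __22[2]22_   read 2 → write 1, move R, go to s0
s0 | __221[2]2_   read 2 → write 1, move R, go to s0
s0 | __2211[2]_   read 2 → write 1, move R, go to s0
s0 | __22111[_]   read _ → write 1, move L, go to s2
s2 | __2211[1]1   read 1 → write _, move L, go to s0
s0 | __221[1]_1   read 1 → write 1, move L, go to s2
s2 | __22[1]1_1   read 1 → write _, move L, go to s0
s0 | __2[2]_1_1   read 2 → write 1, move R, go to s0
s0 | __21[_]1_1   read _ → write 1, move L, go to s2
s2 | __2[1]11_1   read 1 → write _, move L, go to s0
s0 | __[2]_11_1   read 2 → write 1, move R, go to s0
s0 | __1[_]11_1   read _ → write 1, move L, go to s2
s2 | __[1]111_1   read 1 → write _, move L, go to s0
s0 | _[_]_111_1   read _ → write 1, move L, go to s2
s2 | [_]1_111_1
After 14 steps: state s2, head at -2, tape 1_111_1.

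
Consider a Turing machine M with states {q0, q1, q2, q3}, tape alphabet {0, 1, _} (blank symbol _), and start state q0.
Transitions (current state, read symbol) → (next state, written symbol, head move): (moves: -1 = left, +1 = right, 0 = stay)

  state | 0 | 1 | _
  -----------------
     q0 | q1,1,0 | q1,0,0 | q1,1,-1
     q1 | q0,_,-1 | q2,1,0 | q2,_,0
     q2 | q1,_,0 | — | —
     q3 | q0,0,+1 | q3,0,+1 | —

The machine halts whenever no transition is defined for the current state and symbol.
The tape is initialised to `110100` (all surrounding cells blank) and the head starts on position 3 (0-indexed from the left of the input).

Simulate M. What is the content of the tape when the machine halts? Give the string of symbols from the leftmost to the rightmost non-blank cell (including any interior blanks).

111_00

state=q0 head=3 tape=110[1]00   (q0,1)→(q1,0,0)
state=q1 head=3 tape=110[0]00   (q1,0)→(q0,_,-1)
state=q0 head=2 tape=11[0]_00   (q0,0)→(q1,1,0)
state=q1 head=2 tape=11[1]_00   (q1,1)→(q2,1,0)
state=q2 head=2 tape=11[1]_00
The non-blank tape span at halt is 111_00.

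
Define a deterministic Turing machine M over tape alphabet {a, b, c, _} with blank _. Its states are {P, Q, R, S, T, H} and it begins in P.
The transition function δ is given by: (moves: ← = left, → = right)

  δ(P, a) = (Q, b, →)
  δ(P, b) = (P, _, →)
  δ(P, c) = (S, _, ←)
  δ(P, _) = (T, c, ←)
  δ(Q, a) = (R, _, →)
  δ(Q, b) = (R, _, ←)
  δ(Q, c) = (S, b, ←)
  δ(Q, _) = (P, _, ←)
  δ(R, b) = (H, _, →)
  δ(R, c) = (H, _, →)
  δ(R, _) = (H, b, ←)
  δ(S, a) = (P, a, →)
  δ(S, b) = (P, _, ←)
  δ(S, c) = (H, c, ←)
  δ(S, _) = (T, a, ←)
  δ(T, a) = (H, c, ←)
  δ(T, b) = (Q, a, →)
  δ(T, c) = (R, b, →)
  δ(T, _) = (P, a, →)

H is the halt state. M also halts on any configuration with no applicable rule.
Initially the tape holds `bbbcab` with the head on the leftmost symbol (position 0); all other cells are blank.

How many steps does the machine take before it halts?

15

state=P head=0 tape=[b]bbcab   (P,b)→(P,_,→)
state=P head=1 tape=_[b]bcab   (P,b)→(P,_,→)
state=P head=2 tape=__[b]cab   (P,b)→(P,_,→)
state=P head=3 tape=___[c]ab   (P,c)→(S,_,←)
state=S head=2 tape=__[_]_ab   (S,_)→(T,a,←)
state=T head=1 tape=_[_]a_ab   (T,_)→(P,a,→)
state=P head=2 tape=_a[a]_ab   (P,a)→(Q,b,→)
state=Q head=3 tape=_ab[_]ab   (Q,_)→(P,_,←)
state=P head=2 tape=_a[b]_ab   (P,b)→(P,_,→)
state=P head=3 tape=_a_[_]ab   (P,_)→(T,c,←)
state=T head=2 tape=_a[_]cab   (T,_)→(P,a,→)
state=P head=3 tape=_aa[c]ab   (P,c)→(S,_,←)
state=S head=2 tape=_a[a]_ab   (S,a)→(P,a,→)
state=P head=3 tape=_aa[_]ab   (P,_)→(T,c,←)
state=T head=2 tape=_a[a]cab   (T,a)→(H,c,←)
state=H head=1 tape=_[a]ccab
M halts after 15 transitions.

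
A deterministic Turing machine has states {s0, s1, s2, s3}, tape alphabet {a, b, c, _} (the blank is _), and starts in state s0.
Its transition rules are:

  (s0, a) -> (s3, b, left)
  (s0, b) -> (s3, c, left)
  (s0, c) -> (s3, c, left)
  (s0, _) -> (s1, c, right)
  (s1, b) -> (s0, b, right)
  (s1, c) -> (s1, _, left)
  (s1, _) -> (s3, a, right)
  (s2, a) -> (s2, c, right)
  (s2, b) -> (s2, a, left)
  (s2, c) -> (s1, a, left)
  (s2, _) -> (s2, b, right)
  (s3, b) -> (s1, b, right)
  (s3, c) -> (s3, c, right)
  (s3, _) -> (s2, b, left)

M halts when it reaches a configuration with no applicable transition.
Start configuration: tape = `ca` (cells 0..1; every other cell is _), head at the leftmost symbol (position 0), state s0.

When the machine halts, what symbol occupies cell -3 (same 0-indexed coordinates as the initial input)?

b

s0 | ___[c]a   read c → write c, move left, go to s3
s3 | __[_]ca   read _ → write b, move left, go to s2
s2 | _[_]bca   read _ → write b, move right, go to s2
s2 | _b[b]ca   read b → write a, move left, go to s2
s2 | _[b]aca   read b → write a, move left, go to s2
s2 | [_]aaca   read _ → write b, move right, go to s2
s2 | b[a]aca   read a → write c, move right, go to s2
s2 | bc[a]ca   read a → write c, move right, go to s2
s2 | bcc[c]a   read c → write a, move left, go to s1
s1 | bc[c]aa   read c → write _, move left, go to s1
s1 | b[c]_aa   read c → write _, move left, go to s1
s1 | [b]__aa   read b → write b, move right, go to s0
s0 | b[_]_aa   read _ → write c, move right, go to s1
s1 | bc[_]aa   read _ → write a, move right, go to s3
s3 | bca[a]a
Cell -3 holds b when M halts.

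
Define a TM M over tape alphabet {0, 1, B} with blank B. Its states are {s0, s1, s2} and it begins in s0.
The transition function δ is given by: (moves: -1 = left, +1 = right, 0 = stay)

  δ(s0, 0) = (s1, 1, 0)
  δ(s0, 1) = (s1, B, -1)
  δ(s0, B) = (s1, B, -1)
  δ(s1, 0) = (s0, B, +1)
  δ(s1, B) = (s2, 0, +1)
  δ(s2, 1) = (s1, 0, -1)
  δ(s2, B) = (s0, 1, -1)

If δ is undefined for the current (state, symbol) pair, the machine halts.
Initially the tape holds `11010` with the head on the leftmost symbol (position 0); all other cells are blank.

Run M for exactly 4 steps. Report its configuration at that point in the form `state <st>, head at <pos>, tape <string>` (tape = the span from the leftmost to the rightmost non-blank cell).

state s1, head at -1, tape 111010

state=s0 head=0 tape=B[1]1010   (s0,1)→(s1,B,-1)
state=s1 head=-1 tape=[B]B1010   (s1,B)→(s2,0,+1)
state=s2 head=0 tape=0[B]1010   (s2,B)→(s0,1,-1)
state=s0 head=-1 tape=[0]11010   (s0,0)→(s1,1,0)
state=s1 head=-1 tape=[1]11010
After 4 steps: state s1, head at -1, tape 111010.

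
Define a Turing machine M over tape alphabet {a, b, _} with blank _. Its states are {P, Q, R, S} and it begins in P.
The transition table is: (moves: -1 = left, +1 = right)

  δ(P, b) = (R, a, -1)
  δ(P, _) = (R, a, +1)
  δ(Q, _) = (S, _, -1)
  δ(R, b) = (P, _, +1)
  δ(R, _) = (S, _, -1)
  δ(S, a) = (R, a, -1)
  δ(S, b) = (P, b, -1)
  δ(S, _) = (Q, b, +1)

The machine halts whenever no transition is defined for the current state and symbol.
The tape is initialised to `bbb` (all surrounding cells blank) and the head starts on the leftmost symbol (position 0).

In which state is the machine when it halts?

state=P head=0 tape=___[b]bb   (P,b)→(R,a,-1)
state=R head=-1 tape=__[_]abb   (R,_)→(S,_,-1)
state=S head=-2 tape=_[_]_abb   (S,_)→(Q,b,+1)
state=Q head=-1 tape=_b[_]abb   (Q,_)→(S,_,-1)
state=S head=-2 tape=_[b]_abb   (S,b)→(P,b,-1)
state=P head=-3 tape=[_]b_abb   (P,_)→(R,a,+1)
state=R head=-2 tape=a[b]_abb   (R,b)→(P,_,+1)
state=P head=-1 tape=a_[_]abb   (P,_)→(R,a,+1)
state=R head=0 tape=a_a[a]bb
No transition is defined for (R, a); M halts in state R.

R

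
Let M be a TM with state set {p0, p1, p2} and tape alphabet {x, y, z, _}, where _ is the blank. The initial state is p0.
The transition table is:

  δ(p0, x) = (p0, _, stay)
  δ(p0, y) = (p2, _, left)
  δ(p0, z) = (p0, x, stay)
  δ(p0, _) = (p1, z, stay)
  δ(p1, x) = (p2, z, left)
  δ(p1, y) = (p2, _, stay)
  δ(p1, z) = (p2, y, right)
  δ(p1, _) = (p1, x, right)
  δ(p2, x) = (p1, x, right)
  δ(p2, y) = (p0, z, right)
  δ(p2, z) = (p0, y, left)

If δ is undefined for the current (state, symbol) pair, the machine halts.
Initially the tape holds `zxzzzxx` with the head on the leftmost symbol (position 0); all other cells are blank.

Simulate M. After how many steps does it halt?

11

p0 | [z]xzzzxx   read z → write x, move stay, go to p0
p0 | [x]xzzzxx   read x → write _, move stay, go to p0
p0 | [_]xzzzxx   read _ → write z, move stay, go to p1
p1 | [z]xzzzxx   read z → write y, move right, go to p2
p2 | y[x]zzzxx   read x → write x, move right, go to p1
p1 | yx[z]zzxx   read z → write y, move right, go to p2
p2 | yxy[z]zxx   read z → write y, move left, go to p0
p0 | yx[y]yzxx   read y → write _, move left, go to p2
p2 | y[x]_yzxx   read x → write x, move right, go to p1
p1 | yx[_]yzxx   read _ → write x, move right, go to p1
p1 | yxx[y]zxx   read y → write _, move stay, go to p2
p2 | yxx[_]zxx
M halts after 11 transitions.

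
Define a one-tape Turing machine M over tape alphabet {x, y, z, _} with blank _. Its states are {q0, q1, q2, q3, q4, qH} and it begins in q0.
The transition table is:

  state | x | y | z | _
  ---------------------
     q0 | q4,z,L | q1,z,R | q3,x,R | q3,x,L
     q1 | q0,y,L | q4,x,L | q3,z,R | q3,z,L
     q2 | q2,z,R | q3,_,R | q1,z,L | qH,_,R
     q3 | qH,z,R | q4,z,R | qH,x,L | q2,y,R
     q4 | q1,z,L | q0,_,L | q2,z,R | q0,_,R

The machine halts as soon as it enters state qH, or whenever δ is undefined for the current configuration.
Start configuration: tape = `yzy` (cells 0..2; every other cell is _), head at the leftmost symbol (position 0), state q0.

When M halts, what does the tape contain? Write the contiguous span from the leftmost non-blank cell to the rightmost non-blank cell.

q0 | [y]zy____   read y → write z, move R, go to q1
q1 | z[z]y____   read z → write z, move R, go to q3
q3 | zz[y]____   read y → write z, move R, go to q4
q4 | zzz[_]___   read _ → write _, move R, go to q0
q0 | zzz_[_]__   read _ → write x, move L, go to q3
q3 | zzz[_]x__   read _ → write y, move R, go to q2
q2 | zzzy[x]__   read x → write z, move R, go to q2
q2 | zzzyz[_]_   read _ → write _, move R, go to qH
qH | zzzyz_[_]
The non-blank tape span at halt is zzzyz.

zzzyz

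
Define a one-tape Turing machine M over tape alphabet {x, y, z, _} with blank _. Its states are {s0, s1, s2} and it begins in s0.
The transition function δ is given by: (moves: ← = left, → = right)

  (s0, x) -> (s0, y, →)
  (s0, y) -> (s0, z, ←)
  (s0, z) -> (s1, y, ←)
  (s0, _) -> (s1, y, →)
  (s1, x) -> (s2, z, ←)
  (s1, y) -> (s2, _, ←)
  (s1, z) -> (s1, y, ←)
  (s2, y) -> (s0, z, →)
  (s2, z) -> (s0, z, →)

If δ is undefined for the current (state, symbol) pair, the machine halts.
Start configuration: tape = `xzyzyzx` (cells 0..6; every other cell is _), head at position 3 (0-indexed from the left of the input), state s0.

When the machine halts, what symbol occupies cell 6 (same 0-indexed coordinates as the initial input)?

s0 | _xzy[z]yzx   read z → write y, move ←, go to s1
s1 | _xz[y]yyzx   read y → write _, move ←, go to s2
s2 | _x[z]_yyzx   read z → write z, move →, go to s0
s0 | _xz[_]yyzx   read _ → write y, move →, go to s1
s1 | _xzy[y]yzx   read y → write _, move ←, go to s2
s2 | _xz[y]_yzx   read y → write z, move →, go to s0
s0 | _xzz[_]yzx   read _ → write y, move →, go to s1
s1 | _xzzy[y]zx   read y → write _, move ←, go to s2
s2 | _xzz[y]_zx   read y → write z, move →, go to s0
s0 | _xzzz[_]zx   read _ → write y, move →, go to s1
s1 | _xzzzy[z]x   read z → write y, move ←, go to s1
s1 | _xzzz[y]yx   read y → write _, move ←, go to s2
s2 | _xzz[z]_yx   read z → write z, move →, go to s0
s0 | _xzzz[_]yx   read _ → write y, move →, go to s1
s1 | _xzzzy[y]x   read y → write _, move ←, go to s2
s2 | _xzzz[y]_x   read y → write z, move →, go to s0
s0 | _xzzzz[_]x   read _ → write y, move →, go to s1
s1 | _xzzzzy[x]   read x → write z, move ←, go to s2
s2 | _xzzzz[y]z   read y → write z, move →, go to s0
s0 | _xzzzzz[z]   read z → write y, move ←, go to s1
s1 | _xzzzz[z]y   read z → write y, move ←, go to s1
s1 | _xzzz[z]yy   read z → write y, move ←, go to s1
s1 | _xzz[z]yyy   read z → write y, move ←, go to s1
s1 | _xz[z]yyyy   read z → write y, move ←, go to s1
s1 | _x[z]yyyyy   read z → write y, move ←, go to s1
s1 | _[x]yyyyyy   read x → write z, move ←, go to s2
s2 | [_]zyyyyyy
Cell 6 holds y when M halts.

y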